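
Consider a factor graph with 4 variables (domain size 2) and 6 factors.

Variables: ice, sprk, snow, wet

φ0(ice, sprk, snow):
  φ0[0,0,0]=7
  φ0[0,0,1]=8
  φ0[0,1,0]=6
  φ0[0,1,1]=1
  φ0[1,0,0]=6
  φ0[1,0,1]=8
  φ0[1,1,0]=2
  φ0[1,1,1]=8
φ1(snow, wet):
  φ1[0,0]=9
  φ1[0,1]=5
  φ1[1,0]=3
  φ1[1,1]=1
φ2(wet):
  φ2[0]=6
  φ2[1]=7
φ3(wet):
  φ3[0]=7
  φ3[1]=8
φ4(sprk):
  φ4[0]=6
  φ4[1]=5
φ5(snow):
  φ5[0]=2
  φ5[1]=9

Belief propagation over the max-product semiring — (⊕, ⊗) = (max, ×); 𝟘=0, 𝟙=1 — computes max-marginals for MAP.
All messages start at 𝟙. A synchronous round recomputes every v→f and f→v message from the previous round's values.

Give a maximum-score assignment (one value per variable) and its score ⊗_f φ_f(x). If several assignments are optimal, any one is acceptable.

init: all messages = 𝟙 over 2 values
r1 m[φ0→ice] = [8, 8]
r1 m[φ0→sprk] = [8, 8]
r1 m[φ0→snow] = [7, 8]
r1 m[φ1→snow] = [9, 3]
r1 m[φ1→wet] = [9, 5]
r1 m[φ2→wet] = [6, 7]
r1 m[φ3→wet] = [7, 8]
r1 m[φ4→sprk] = [6, 5]
r1 m[φ5→snow] = [2, 9]
r1 m[ice→φ0] = [1, 1]
r1 m[sprk→φ0] = [1, 1]
r1 m[sprk→φ4] = [1, 1]
r1 m[snow→φ0] = [1, 1]
r1 m[snow→φ1] = [1, 1]
r1 m[snow→φ5] = [1, 1]
r1 m[wet→φ1] = [1, 1]
r1 m[wet→φ2] = [1, 1]
r1 m[wet→φ3] = [1, 1]
r2 m[φ0→ice] = [8, 8]
r2 m[φ0→sprk] = [8, 8]
r2 m[φ0→snow] = [7, 8]
r2 m[φ1→snow] = [9, 3]
r2 m[φ1→wet] = [9, 5]
r2 m[φ2→wet] = [6, 7]
r2 m[φ3→wet] = [7, 8]
r2 m[φ4→sprk] = [6, 5]
r2 m[φ5→snow] = [2, 9]
r2 m[ice→φ0] = [1, 1]
r2 m[sprk→φ0] = [6, 5]
r2 m[sprk→φ4] = [8, 8]
r2 m[snow→φ0] = [18, 27]
r2 m[snow→φ1] = [14, 72]
r2 m[snow→φ5] = [63, 24]
r2 m[wet→φ1] = [42, 56]
r2 m[wet→φ2] = [63, 40]
r2 m[wet→φ3] = [54, 35]
r3 m[φ0→ice] = [1296, 1296]
r3 m[φ0→sprk] = [216, 216]
r3 m[φ0→snow] = [42, 48]
r3 m[φ1→snow] = [378, 126]
r3 m[φ1→wet] = [216, 72]
r3 m[φ2→wet] = [6, 7]
r3 m[φ3→wet] = [7, 8]
r3 m[φ4→sprk] = [6, 5]
r3 m[φ5→snow] = [2, 9]
r3 m[ice→φ0] = [1, 1]
r3 m[sprk→φ0] = [6, 5]
r3 m[sprk→φ4] = [8, 8]
r3 m[snow→φ0] = [18, 27]
r3 m[snow→φ1] = [14, 72]
r3 m[snow→φ5] = [63, 24]
r3 m[wet→φ1] = [42, 56]
r3 m[wet→φ2] = [63, 40]
r3 m[wet→φ3] = [54, 35]
r4 m[φ0→ice] = [1296, 1296]
r4 m[φ0→sprk] = [216, 216]
r4 m[φ0→snow] = [42, 48]
r4 m[φ1→snow] = [378, 126]
r4 m[φ1→wet] = [216, 72]
r4 m[φ2→wet] = [6, 7]
r4 m[φ3→wet] = [7, 8]
r4 m[φ4→sprk] = [6, 5]
r4 m[φ5→snow] = [2, 9]
r4 m[ice→φ0] = [1, 1]
r4 m[sprk→φ0] = [6, 5]
r4 m[sprk→φ4] = [216, 216]
r4 m[snow→φ0] = [756, 1134]
r4 m[snow→φ1] = [84, 432]
r4 m[snow→φ5] = [15876, 6048]
r4 m[wet→φ1] = [42, 56]
r4 m[wet→φ2] = [1512, 576]
r4 m[wet→φ3] = [1296, 504]
r5 m[φ0→ice] = [54432, 54432]
r5 m[φ0→sprk] = [9072, 9072]
r5 m[φ0→snow] = [42, 48]
r5 m[φ1→snow] = [378, 126]
r5 m[φ1→wet] = [1296, 432]
r5 m[φ2→wet] = [6, 7]
r5 m[φ3→wet] = [7, 8]
r5 m[φ4→sprk] = [6, 5]
r5 m[φ5→snow] = [2, 9]
r5 m[ice→φ0] = [1, 1]
r5 m[sprk→φ0] = [6, 5]
r5 m[sprk→φ4] = [216, 216]
r5 m[snow→φ0] = [756, 1134]
r5 m[snow→φ1] = [84, 432]
r5 m[snow→φ5] = [15876, 6048]
r5 m[wet→φ1] = [42, 56]
r5 m[wet→φ2] = [1512, 576]
r5 m[wet→φ3] = [1296, 504]
r6 m[φ0→ice] = [54432, 54432]
r6 m[φ0→sprk] = [9072, 9072]
r6 m[φ0→snow] = [42, 48]
r6 m[φ1→snow] = [378, 126]
r6 m[φ1→wet] = [1296, 432]
r6 m[φ2→wet] = [6, 7]
r6 m[φ3→wet] = [7, 8]
r6 m[φ4→sprk] = [6, 5]
r6 m[φ5→snow] = [2, 9]
r6 m[ice→φ0] = [1, 1]
r6 m[sprk→φ0] = [6, 5]
r6 m[sprk→φ4] = [9072, 9072]
r6 m[snow→φ0] = [756, 1134]
r6 m[snow→φ1] = [84, 432]
r6 m[snow→φ5] = [15876, 6048]
r6 m[wet→φ1] = [42, 56]
r6 m[wet→φ2] = [9072, 3456]
r6 m[wet→φ3] = [7776, 3024]
r7 m[φ0→ice] = [54432, 54432]
r7 m[φ0→sprk] = [9072, 9072]
r7 m[φ0→snow] = [42, 48]
r7 m[φ1→snow] = [378, 126]
r7 m[φ1→wet] = [1296, 432]
r7 m[φ2→wet] = [6, 7]
r7 m[φ3→wet] = [7, 8]
r7 m[φ4→sprk] = [6, 5]
r7 m[φ5→snow] = [2, 9]
r7 m[ice→φ0] = [1, 1]
r7 m[sprk→φ0] = [6, 5]
r7 m[sprk→φ4] = [9072, 9072]
r7 m[snow→φ0] = [756, 1134]
r7 m[snow→φ1] = [84, 432]
r7 m[snow→φ5] = [15876, 6048]
r7 m[wet→φ1] = [42, 56]
r7 m[wet→φ2] = [9072, 3456]
r7 m[wet→φ3] = [7776, 3024]
fixed point reached at round 7
traceback from ice: (ice=0, sprk=0, snow=1, wet=0), score=54432

assignment: (ice=0, sprk=0, snow=1, wet=0); score = 54432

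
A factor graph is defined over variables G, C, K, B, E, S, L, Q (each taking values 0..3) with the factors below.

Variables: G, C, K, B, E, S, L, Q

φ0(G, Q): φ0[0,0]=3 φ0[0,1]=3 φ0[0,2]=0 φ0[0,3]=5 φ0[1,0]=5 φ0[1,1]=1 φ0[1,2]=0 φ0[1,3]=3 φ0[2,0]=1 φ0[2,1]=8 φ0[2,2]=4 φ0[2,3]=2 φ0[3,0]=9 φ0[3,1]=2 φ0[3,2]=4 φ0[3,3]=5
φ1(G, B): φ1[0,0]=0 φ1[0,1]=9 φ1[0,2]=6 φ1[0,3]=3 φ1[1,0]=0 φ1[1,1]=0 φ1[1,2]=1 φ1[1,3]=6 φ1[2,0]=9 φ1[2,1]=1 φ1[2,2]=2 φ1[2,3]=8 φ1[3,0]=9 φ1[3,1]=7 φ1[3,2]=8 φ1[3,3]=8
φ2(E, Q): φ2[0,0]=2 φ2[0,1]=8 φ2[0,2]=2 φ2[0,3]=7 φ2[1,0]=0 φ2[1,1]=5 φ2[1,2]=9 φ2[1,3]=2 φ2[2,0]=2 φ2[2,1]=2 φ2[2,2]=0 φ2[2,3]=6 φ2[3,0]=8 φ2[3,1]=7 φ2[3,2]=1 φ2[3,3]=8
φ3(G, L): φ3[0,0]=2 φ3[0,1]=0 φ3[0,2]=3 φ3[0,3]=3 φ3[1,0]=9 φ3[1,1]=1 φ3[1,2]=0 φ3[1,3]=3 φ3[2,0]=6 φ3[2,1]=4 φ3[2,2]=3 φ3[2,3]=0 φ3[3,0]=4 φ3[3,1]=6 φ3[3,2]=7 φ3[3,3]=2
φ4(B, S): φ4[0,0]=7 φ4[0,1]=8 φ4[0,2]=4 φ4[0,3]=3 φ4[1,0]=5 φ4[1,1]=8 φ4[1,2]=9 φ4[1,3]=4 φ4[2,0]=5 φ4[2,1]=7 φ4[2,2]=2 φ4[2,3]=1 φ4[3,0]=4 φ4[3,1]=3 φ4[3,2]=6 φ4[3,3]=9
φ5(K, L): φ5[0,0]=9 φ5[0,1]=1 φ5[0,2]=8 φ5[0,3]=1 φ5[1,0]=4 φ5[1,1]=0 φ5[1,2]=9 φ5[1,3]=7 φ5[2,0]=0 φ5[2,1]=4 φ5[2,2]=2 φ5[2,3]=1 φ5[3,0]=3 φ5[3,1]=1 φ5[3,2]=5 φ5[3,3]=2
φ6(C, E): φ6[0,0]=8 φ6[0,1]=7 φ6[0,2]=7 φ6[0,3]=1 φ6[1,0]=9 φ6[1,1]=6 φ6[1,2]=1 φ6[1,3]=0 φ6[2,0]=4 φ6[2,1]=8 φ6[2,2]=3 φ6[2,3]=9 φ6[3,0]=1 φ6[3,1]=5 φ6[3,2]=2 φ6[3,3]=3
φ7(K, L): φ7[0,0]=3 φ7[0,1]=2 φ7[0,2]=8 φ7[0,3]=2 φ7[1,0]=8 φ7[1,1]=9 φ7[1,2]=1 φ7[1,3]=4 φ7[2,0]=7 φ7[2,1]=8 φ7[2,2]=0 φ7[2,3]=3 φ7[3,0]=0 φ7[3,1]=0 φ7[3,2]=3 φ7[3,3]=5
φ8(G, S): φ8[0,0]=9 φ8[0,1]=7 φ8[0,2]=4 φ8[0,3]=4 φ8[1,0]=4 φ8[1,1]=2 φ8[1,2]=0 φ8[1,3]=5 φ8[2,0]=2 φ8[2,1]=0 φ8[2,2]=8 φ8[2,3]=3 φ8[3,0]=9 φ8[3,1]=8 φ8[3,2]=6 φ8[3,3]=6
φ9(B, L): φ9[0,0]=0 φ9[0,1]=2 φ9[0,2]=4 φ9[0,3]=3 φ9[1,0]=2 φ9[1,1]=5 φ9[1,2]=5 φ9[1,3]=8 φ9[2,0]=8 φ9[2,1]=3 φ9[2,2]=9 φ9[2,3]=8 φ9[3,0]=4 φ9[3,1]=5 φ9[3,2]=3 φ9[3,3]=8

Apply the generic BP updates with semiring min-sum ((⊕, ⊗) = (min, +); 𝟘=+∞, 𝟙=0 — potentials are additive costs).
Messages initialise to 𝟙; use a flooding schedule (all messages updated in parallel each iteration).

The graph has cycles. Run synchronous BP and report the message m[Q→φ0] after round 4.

init: all messages = 𝟙 over 4 values
r1 m[φ0→G] = [0, 0, 1, 2]
r1 m[φ0→Q] = [1, 1, 0, 2]
r1 m[φ1→G] = [0, 0, 1, 7]
r1 m[φ1→B] = [0, 0, 1, 3]
r1 m[φ2→E] = [2, 0, 0, 1]
r1 m[φ2→Q] = [0, 2, 0, 2]
r1 m[φ3→G] = [0, 0, 0, 2]
r1 m[φ3→L] = [2, 0, 0, 0]
r1 m[φ4→B] = [3, 4, 1, 3]
r1 m[φ4→S] = [4, 3, 2, 1]
r1 m[φ5→K] = [1, 0, 0, 1]
r1 m[φ5→L] = [0, 0, 2, 1]
r1 m[φ6→C] = [1, 0, 3, 1]
r1 m[φ6→E] = [1, 5, 1, 0]
r1 m[φ7→K] = [2, 1, 0, 0]
r1 m[φ7→L] = [0, 0, 0, 2]
r1 m[φ8→G] = [4, 0, 0, 6]
r1 m[φ8→S] = [2, 0, 0, 3]
r1 m[φ9→B] = [0, 2, 3, 3]
r1 m[φ9→L] = [0, 2, 3, 3]
r1 m[G→φ0] = [0, 0, 0, 0]
r1 m[G→φ1] = [0, 0, 0, 0]
r1 m[G→φ3] = [0, 0, 0, 0]
r1 m[G→φ8] = [0, 0, 0, 0]
r1 m[C→φ6] = [0, 0, 0, 0]
r1 m[K→φ5] = [0, 0, 0, 0]
r1 m[K→φ7] = [0, 0, 0, 0]
r1 m[B→φ1] = [0, 0, 0, 0]
r1 m[B→φ4] = [0, 0, 0, 0]
r1 m[B→φ9] = [0, 0, 0, 0]
r1 m[E→φ2] = [0, 0, 0, 0]
r1 m[E→φ6] = [0, 0, 0, 0]
r1 m[S→φ4] = [0, 0, 0, 0]
r1 m[S→φ8] = [0, 0, 0, 0]
r1 m[L→φ3] = [0, 0, 0, 0]
r1 m[L→φ5] = [0, 0, 0, 0]
r1 m[L→φ7] = [0, 0, 0, 0]
r1 m[L→φ9] = [0, 0, 0, 0]
r1 m[Q→φ0] = [0, 0, 0, 0]
r1 m[Q→φ2] = [0, 0, 0, 0]
r2 m[φ0→G] = [0, 0, 1, 2]
r2 m[φ0→Q] = [1, 1, 0, 2]
r2 m[φ1→G] = [0, 0, 1, 7]
r2 m[φ1→B] = [0, 0, 1, 3]
r2 m[φ2→E] = [2, 0, 0, 1]
r2 m[φ2→Q] = [0, 2, 0, 2]
r2 m[φ3→G] = [0, 0, 0, 2]
r2 m[φ3→L] = [2, 0, 0, 0]
r2 m[φ4→B] = [3, 4, 1, 3]
r2 m[φ4→S] = [4, 3, 2, 1]
r2 m[φ5→K] = [1, 0, 0, 1]
r2 m[φ5→L] = [0, 0, 2, 1]
r2 m[φ6→C] = [1, 0, 3, 1]
r2 m[φ6→E] = [1, 5, 1, 0]
r2 m[φ7→K] = [2, 1, 0, 0]
r2 m[φ7→L] = [0, 0, 0, 2]
r2 m[φ8→G] = [4, 0, 0, 6]
r2 m[φ8→S] = [2, 0, 0, 3]
r2 m[φ9→B] = [0, 2, 3, 3]
r2 m[φ9→L] = [0, 2, 3, 3]
r2 m[G→φ0] = [4, 0, 1, 15]
r2 m[G→φ1] = [4, 0, 1, 10]
r2 m[G→φ3] = [4, 0, 2, 15]
r2 m[G→φ8] = [0, 0, 2, 11]
r2 m[C→φ6] = [0, 0, 0, 0]
r2 m[K→φ5] = [2, 1, 0, 0]
r2 m[K→φ7] = [1, 0, 0, 1]
r2 m[B→φ1] = [3, 6, 4, 6]
r2 m[B→φ4] = [0, 2, 4, 6]
r2 m[B→φ9] = [3, 4, 2, 6]
r2 m[E→φ2] = [1, 5, 1, 0]
r2 m[E→φ6] = [2, 0, 0, 1]
r2 m[S→φ4] = [2, 0, 0, 3]
r2 m[S→φ8] = [4, 3, 2, 1]
r2 m[L→φ3] = [0, 2, 5, 6]
r2 m[L→φ5] = [2, 2, 3, 5]
r2 m[L→φ7] = [2, 2, 5, 4]
r2 m[L→φ9] = [2, 0, 2, 3]
r2 m[Q→φ0] = [0, 2, 0, 2]
r2 m[Q→φ2] = [1, 1, 0, 2]
r3 m[φ0→G] = [0, 0, 1, 4]
r3 m[φ0→Q] = [2, 1, 0, 3]
r3 m[φ1→G] = [3, 3, 6, 12]
r3 m[φ1→B] = [0, 0, 1, 6]
r3 m[φ2→E] = [2, 1, 0, 1]
r3 m[φ2→Q] = [3, 3, 1, 7]
r3 m[φ3→G] = [2, 3, 6, 4]
r3 m[φ3→L] = [6, 1, 0, 2]
r3 m[φ4→B] = [4, 7, 2, 3]
r3 m[φ4→S] = [7, 8, 4, 3]
r3 m[φ5→K] = [3, 2, 2, 3]
r3 m[φ5→L] = [0, 1, 2, 1]
r3 m[φ6→C] = [2, 1, 3, 2]
r3 m[φ6→E] = [1, 5, 1, 0]
r3 m[φ7→K] = [4, 6, 5, 2]
r3 m[φ7→L] = [1, 1, 0, 3]
r3 m[φ8→G] = [5, 2, 3, 7]
r3 m[φ8→S] = [4, 2, 0, 4]
r3 m[φ9→B] = [2, 4, 3, 5]
r3 m[φ9→L] = [3, 5, 7, 6]
r3 m[G→φ0] = [4, 0, 1, 15]
r3 m[G→φ1] = [4, 0, 1, 10]
r3 m[G→φ3] = [4, 0, 2, 15]
r3 m[G→φ8] = [0, 0, 2, 11]
r3 m[C→φ6] = [0, 0, 0, 0]
r3 m[K→φ5] = [2, 1, 0, 0]
r3 m[K→φ7] = [1, 0, 0, 1]
r3 m[B→φ1] = [3, 6, 4, 6]
r3 m[B→φ4] = [0, 2, 4, 6]
r3 m[B→φ9] = [3, 4, 2, 6]
r3 m[E→φ2] = [1, 5, 1, 0]
r3 m[E→φ6] = [2, 0, 0, 1]
r3 m[S→φ4] = [2, 0, 0, 3]
r3 m[S→φ8] = [4, 3, 2, 1]
r3 m[L→φ3] = [0, 2, 5, 6]
r3 m[L→φ5] = [2, 2, 3, 5]
r3 m[L→φ7] = [2, 2, 5, 4]
r3 m[L→φ9] = [2, 0, 2, 3]
r3 m[Q→φ0] = [0, 2, 0, 2]
r3 m[Q→φ2] = [1, 1, 0, 2]
r4 m[φ0→G] = [0, 0, 1, 4]
r4 m[φ0→Q] = [2, 1, 0, 3]
r4 m[φ1→G] = [3, 3, 6, 12]
r4 m[φ1→B] = [0, 0, 1, 6]
r4 m[φ2→E] = [2, 1, 0, 1]
r4 m[φ2→Q] = [3, 3, 1, 7]
r4 m[φ3→G] = [2, 3, 6, 4]
r4 m[φ3→L] = [6, 1, 0, 2]
r4 m[φ4→B] = [4, 7, 2, 3]
r4 m[φ4→S] = [7, 8, 4, 3]
r4 m[φ5→K] = [3, 2, 2, 3]
r4 m[φ5→L] = [0, 1, 2, 1]
r4 m[φ6→C] = [2, 1, 3, 2]
r4 m[φ6→E] = [1, 5, 1, 0]
r4 m[φ7→K] = [4, 6, 5, 2]
r4 m[φ7→L] = [1, 1, 0, 3]
r4 m[φ8→G] = [5, 2, 3, 7]
r4 m[φ8→S] = [4, 2, 0, 4]
r4 m[φ9→B] = [2, 4, 3, 5]
r4 m[φ9→L] = [3, 5, 7, 6]
r4 m[G→φ0] = [10, 8, 15, 23]
r4 m[G→φ1] = [7, 5, 10, 15]
r4 m[G→φ3] = [8, 5, 10, 23]
r4 m[G→φ8] = [5, 6, 13, 20]
r4 m[C→φ6] = [0, 0, 0, 0]
r4 m[K→φ5] = [4, 6, 5, 2]
r4 m[K→φ7] = [3, 2, 2, 3]
r4 m[B→φ1] = [6, 11, 5, 8]
r4 m[B→φ4] = [2, 4, 4, 11]
r4 m[B→φ9] = [4, 7, 3, 9]
r4 m[E→φ2] = [1, 5, 1, 0]
r4 m[E→φ6] = [2, 1, 0, 1]
r4 m[S→φ4] = [4, 2, 0, 4]
r4 m[S→φ8] = [7, 8, 4, 3]
r4 m[L→φ3] = [4, 7, 9, 10]
r4 m[L→φ5] = [10, 7, 7, 11]
r4 m[L→φ7] = [9, 7, 9, 9]
r4 m[L→φ9] = [7, 3, 2, 6]
r4 m[Q→φ0] = [3, 3, 1, 7]
r4 m[Q→φ2] = [2, 1, 0, 3]

message @ round 4 = [3, 3, 1, 7]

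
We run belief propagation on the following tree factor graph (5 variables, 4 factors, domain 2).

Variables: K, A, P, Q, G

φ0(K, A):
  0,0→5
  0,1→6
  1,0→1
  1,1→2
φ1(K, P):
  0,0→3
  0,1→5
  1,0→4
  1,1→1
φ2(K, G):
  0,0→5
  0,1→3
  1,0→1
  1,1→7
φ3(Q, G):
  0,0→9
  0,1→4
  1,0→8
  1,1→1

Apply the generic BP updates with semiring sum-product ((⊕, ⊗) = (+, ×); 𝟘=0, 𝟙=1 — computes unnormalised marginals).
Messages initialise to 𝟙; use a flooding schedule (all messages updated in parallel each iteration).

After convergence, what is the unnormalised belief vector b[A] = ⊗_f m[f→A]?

init: all messages = 𝟙 over 2 values
r1 m[φ0→K] = [11, 3]
r1 m[φ0→A] = [6, 8]
r1 m[φ1→K] = [8, 5]
r1 m[φ1→P] = [7, 6]
r1 m[φ2→K] = [8, 8]
r1 m[φ2→G] = [6, 10]
r1 m[φ3→Q] = [13, 9]
r1 m[φ3→G] = [17, 5]
r1 m[K→φ0] = [1, 1]
r1 m[K→φ1] = [1, 1]
r1 m[K→φ2] = [1, 1]
r1 m[A→φ0] = [1, 1]
r1 m[P→φ1] = [1, 1]
r1 m[Q→φ3] = [1, 1]
r1 m[G→φ2] = [1, 1]
r1 m[G→φ3] = [1, 1]
r2 m[φ0→K] = [11, 3]
r2 m[φ0→A] = [6, 8]
r2 m[φ1→K] = [8, 5]
r2 m[φ1→P] = [7, 6]
r2 m[φ2→K] = [8, 8]
r2 m[φ2→G] = [6, 10]
r2 m[φ3→Q] = [13, 9]
r2 m[φ3→G] = [17, 5]
r2 m[K→φ0] = [64, 40]
r2 m[K→φ1] = [88, 24]
r2 m[K→φ2] = [88, 15]
r2 m[A→φ0] = [1, 1]
r2 m[P→φ1] = [1, 1]
r2 m[Q→φ3] = [1, 1]
r2 m[G→φ2] = [17, 5]
r2 m[G→φ3] = [6, 10]
r3 m[φ0→K] = [11, 3]
r3 m[φ0→A] = [360, 464]
r3 m[φ1→K] = [8, 5]
r3 m[φ1→P] = [360, 464]
r3 m[φ2→K] = [100, 52]
r3 m[φ2→G] = [455, 369]
r3 m[φ3→Q] = [94, 58]
r3 m[φ3→G] = [17, 5]
r3 m[K→φ0] = [64, 40]
r3 m[K→φ1] = [88, 24]
r3 m[K→φ2] = [88, 15]
r3 m[A→φ0] = [1, 1]
r3 m[P→φ1] = [1, 1]
r3 m[Q→φ3] = [1, 1]
r3 m[G→φ2] = [17, 5]
r3 m[G→φ3] = [6, 10]
r4 m[φ0→K] = [11, 3]
r4 m[φ0→A] = [360, 464]
r4 m[φ1→K] = [8, 5]
r4 m[φ1→P] = [360, 464]
r4 m[φ2→K] = [100, 52]
r4 m[φ2→G] = [455, 369]
r4 m[φ3→Q] = [94, 58]
r4 m[φ3→G] = [17, 5]
r4 m[K→φ0] = [800, 260]
r4 m[K→φ1] = [1100, 156]
r4 m[K→φ2] = [88, 15]
r4 m[A→φ0] = [1, 1]
r4 m[P→φ1] = [1, 1]
r4 m[Q→φ3] = [1, 1]
r4 m[G→φ2] = [17, 5]
r4 m[G→φ3] = [455, 369]
r5 m[φ0→K] = [11, 3]
r5 m[φ0→A] = [4260, 5320]
r5 m[φ1→K] = [8, 5]
r5 m[φ1→P] = [3924, 5656]
r5 m[φ2→K] = [100, 52]
r5 m[φ2→G] = [455, 369]
r5 m[φ3→Q] = [5571, 4009]
r5 m[φ3→G] = [17, 5]
r5 m[K→φ0] = [800, 260]
r5 m[K→φ1] = [1100, 156]
r5 m[K→φ2] = [88, 15]
r5 m[A→φ0] = [1, 1]
r5 m[P→φ1] = [1, 1]
r5 m[Q→φ3] = [1, 1]
r5 m[G→φ2] = [17, 5]
r5 m[G→φ3] = [455, 369]
r6 m[φ0→K] = [11, 3]
r6 m[φ0→A] = [4260, 5320]
r6 m[φ1→K] = [8, 5]
r6 m[φ1→P] = [3924, 5656]
r6 m[φ2→K] = [100, 52]
r6 m[φ2→G] = [455, 369]
r6 m[φ3→Q] = [5571, 4009]
r6 m[φ3→G] = [17, 5]
r6 m[K→φ0] = [800, 260]
r6 m[K→φ1] = [1100, 156]
r6 m[K→φ2] = [88, 15]
r6 m[A→φ0] = [1, 1]
r6 m[P→φ1] = [1, 1]
r6 m[Q→φ3] = [1, 1]
r6 m[G→φ2] = [17, 5]
r6 m[G→φ3] = [455, 369]
fixed point reached at round 6
b[A] = ⊗ incoming = [4260, 5320]

b[A] = [4260, 5320]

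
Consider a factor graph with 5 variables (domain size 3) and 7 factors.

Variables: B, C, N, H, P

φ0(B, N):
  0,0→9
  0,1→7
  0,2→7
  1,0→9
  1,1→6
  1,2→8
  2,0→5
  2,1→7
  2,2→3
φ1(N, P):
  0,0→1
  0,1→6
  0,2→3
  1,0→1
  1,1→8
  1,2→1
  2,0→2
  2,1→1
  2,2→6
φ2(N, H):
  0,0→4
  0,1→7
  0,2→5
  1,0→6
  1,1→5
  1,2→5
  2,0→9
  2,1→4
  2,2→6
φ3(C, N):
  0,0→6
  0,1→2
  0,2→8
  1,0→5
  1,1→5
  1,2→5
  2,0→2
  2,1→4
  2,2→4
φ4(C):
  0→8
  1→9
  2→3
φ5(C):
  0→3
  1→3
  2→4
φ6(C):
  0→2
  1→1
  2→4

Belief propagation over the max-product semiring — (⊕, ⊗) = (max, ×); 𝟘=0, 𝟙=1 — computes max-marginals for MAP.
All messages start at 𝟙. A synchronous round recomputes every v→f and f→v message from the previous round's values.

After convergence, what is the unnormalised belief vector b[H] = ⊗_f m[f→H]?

init: all messages = 𝟙 over 3 values
r1 m[φ0→B] = [9, 9, 7]
r1 m[φ0→N] = [9, 7, 8]
r1 m[φ1→N] = [6, 8, 6]
r1 m[φ1→P] = [2, 8, 6]
r1 m[φ2→N] = [7, 6, 9]
r1 m[φ2→H] = [9, 7, 6]
r1 m[φ3→C] = [8, 5, 4]
r1 m[φ3→N] = [6, 5, 8]
r1 m[φ4→C] = [8, 9, 3]
r1 m[φ5→C] = [3, 3, 4]
r1 m[φ6→C] = [2, 1, 4]
r1 m[B→φ0] = [1, 1, 1]
r1 m[C→φ3] = [1, 1, 1]
r1 m[C→φ4] = [1, 1, 1]
r1 m[C→φ5] = [1, 1, 1]
r1 m[C→φ6] = [1, 1, 1]
r1 m[N→φ0] = [1, 1, 1]
r1 m[N→φ1] = [1, 1, 1]
r1 m[N→φ2] = [1, 1, 1]
r1 m[N→φ3] = [1, 1, 1]
r1 m[H→φ2] = [1, 1, 1]
r1 m[P→φ1] = [1, 1, 1]
r2 m[φ0→B] = [9, 9, 7]
r2 m[φ0→N] = [9, 7, 8]
r2 m[φ1→N] = [6, 8, 6]
r2 m[φ1→P] = [2, 8, 6]
r2 m[φ2→N] = [7, 6, 9]
r2 m[φ2→H] = [9, 7, 6]
r2 m[φ3→C] = [8, 5, 4]
r2 m[φ3→N] = [6, 5, 8]
r2 m[φ4→C] = [8, 9, 3]
r2 m[φ5→C] = [3, 3, 4]
r2 m[φ6→C] = [2, 1, 4]
r2 m[B→φ0] = [1, 1, 1]
r2 m[C→φ3] = [48, 27, 48]
r2 m[C→φ4] = [48, 15, 64]
r2 m[C→φ5] = [128, 45, 48]
r2 m[C→φ6] = [192, 135, 48]
r2 m[N→φ0] = [252, 240, 432]
r2 m[N→φ1] = [378, 210, 576]
r2 m[N→φ2] = [324, 280, 384]
r2 m[N→φ3] = [378, 336, 432]
r2 m[H→φ2] = [1, 1, 1]
r2 m[P→φ1] = [1, 1, 1]
r3 m[φ0→B] = [3024, 3456, 1680]
r3 m[φ0→N] = [9, 7, 8]
r3 m[φ1→N] = [6, 8, 6]
r3 m[φ1→P] = [1152, 2268, 3456]
r3 m[φ2→N] = [7, 6, 9]
r3 m[φ2→H] = [3456, 2268, 2304]
r3 m[φ3→C] = [3456, 2160, 1728]
r3 m[φ3→N] = [288, 192, 384]
r3 m[φ4→C] = [8, 9, 3]
r3 m[φ5→C] = [3, 3, 4]
r3 m[φ6→C] = [2, 1, 4]
r3 m[B→φ0] = [1, 1, 1]
r3 m[C→φ3] = [48, 27, 48]
r3 m[C→φ4] = [48, 15, 64]
r3 m[C→φ5] = [128, 45, 48]
r3 m[C→φ6] = [192, 135, 48]
r3 m[N→φ0] = [252, 240, 432]
r3 m[N→φ1] = [378, 210, 576]
r3 m[N→φ2] = [324, 280, 384]
r3 m[N→φ3] = [378, 336, 432]
r3 m[H→φ2] = [1, 1, 1]
r3 m[P→φ1] = [1, 1, 1]
r4 m[φ0→B] = [3024, 3456, 1680]
r4 m[φ0→N] = [9, 7, 8]
r4 m[φ1→N] = [6, 8, 6]
r4 m[φ1→P] = [1152, 2268, 3456]
r4 m[φ2→N] = [7, 6, 9]
r4 m[φ2→H] = [3456, 2268, 2304]
r4 m[φ3→C] = [3456, 2160, 1728]
r4 m[φ3→N] = [288, 192, 384]
r4 m[φ4→C] = [8, 9, 3]
r4 m[φ5→C] = [3, 3, 4]
r4 m[φ6→C] = [2, 1, 4]
r4 m[B→φ0] = [1, 1, 1]
r4 m[C→φ3] = [48, 27, 48]
r4 m[C→φ4] = [20736, 6480, 27648]
r4 m[C→φ5] = [55296, 19440, 20736]
r4 m[C→φ6] = [82944, 58320, 20736]
r4 m[N→φ0] = [12096, 9216, 20736]
r4 m[N→φ1] = [18144, 8064, 27648]
r4 m[N→φ2] = [15552, 10752, 18432]
r4 m[N→φ3] = [378, 336, 432]
r4 m[H→φ2] = [1, 1, 1]
r4 m[P→φ1] = [1, 1, 1]
r5 m[φ0→B] = [145152, 165888, 64512]
r5 m[φ0→N] = [9, 7, 8]
r5 m[φ1→N] = [6, 8, 6]
r5 m[φ1→P] = [55296, 108864, 165888]
r5 m[φ2→N] = [7, 6, 9]
r5 m[φ2→H] = [165888, 108864, 110592]
r5 m[φ3→C] = [3456, 2160, 1728]
r5 m[φ3→N] = [288, 192, 384]
r5 m[φ4→C] = [8, 9, 3]
r5 m[φ5→C] = [3, 3, 4]
r5 m[φ6→C] = [2, 1, 4]
r5 m[B→φ0] = [1, 1, 1]
r5 m[C→φ3] = [48, 27, 48]
r5 m[C→φ4] = [20736, 6480, 27648]
r5 m[C→φ5] = [55296, 19440, 20736]
r5 m[C→φ6] = [82944, 58320, 20736]
r5 m[N→φ0] = [12096, 9216, 20736]
r5 m[N→φ1] = [18144, 8064, 27648]
r5 m[N→φ2] = [15552, 10752, 18432]
r5 m[N→φ3] = [378, 336, 432]
r5 m[H→φ2] = [1, 1, 1]
r5 m[P→φ1] = [1, 1, 1]
r6 m[φ0→B] = [145152, 165888, 64512]
r6 m[φ0→N] = [9, 7, 8]
r6 m[φ1→N] = [6, 8, 6]
r6 m[φ1→P] = [55296, 108864, 165888]
r6 m[φ2→N] = [7, 6, 9]
r6 m[φ2→H] = [165888, 108864, 110592]
r6 m[φ3→C] = [3456, 2160, 1728]
r6 m[φ3→N] = [288, 192, 384]
r6 m[φ4→C] = [8, 9, 3]
r6 m[φ5→C] = [3, 3, 4]
r6 m[φ6→C] = [2, 1, 4]
r6 m[B→φ0] = [1, 1, 1]
r6 m[C→φ3] = [48, 27, 48]
r6 m[C→φ4] = [20736, 6480, 27648]
r6 m[C→φ5] = [55296, 19440, 20736]
r6 m[C→φ6] = [82944, 58320, 20736]
r6 m[N→φ0] = [12096, 9216, 20736]
r6 m[N→φ1] = [18144, 8064, 27648]
r6 m[N→φ2] = [15552, 10752, 18432]
r6 m[N→φ3] = [378, 336, 432]
r6 m[H→φ2] = [1, 1, 1]
r6 m[P→φ1] = [1, 1, 1]
fixed point reached at round 6
b[H] = ⊗ incoming = [165888, 108864, 110592]

b[H] = [165888, 108864, 110592]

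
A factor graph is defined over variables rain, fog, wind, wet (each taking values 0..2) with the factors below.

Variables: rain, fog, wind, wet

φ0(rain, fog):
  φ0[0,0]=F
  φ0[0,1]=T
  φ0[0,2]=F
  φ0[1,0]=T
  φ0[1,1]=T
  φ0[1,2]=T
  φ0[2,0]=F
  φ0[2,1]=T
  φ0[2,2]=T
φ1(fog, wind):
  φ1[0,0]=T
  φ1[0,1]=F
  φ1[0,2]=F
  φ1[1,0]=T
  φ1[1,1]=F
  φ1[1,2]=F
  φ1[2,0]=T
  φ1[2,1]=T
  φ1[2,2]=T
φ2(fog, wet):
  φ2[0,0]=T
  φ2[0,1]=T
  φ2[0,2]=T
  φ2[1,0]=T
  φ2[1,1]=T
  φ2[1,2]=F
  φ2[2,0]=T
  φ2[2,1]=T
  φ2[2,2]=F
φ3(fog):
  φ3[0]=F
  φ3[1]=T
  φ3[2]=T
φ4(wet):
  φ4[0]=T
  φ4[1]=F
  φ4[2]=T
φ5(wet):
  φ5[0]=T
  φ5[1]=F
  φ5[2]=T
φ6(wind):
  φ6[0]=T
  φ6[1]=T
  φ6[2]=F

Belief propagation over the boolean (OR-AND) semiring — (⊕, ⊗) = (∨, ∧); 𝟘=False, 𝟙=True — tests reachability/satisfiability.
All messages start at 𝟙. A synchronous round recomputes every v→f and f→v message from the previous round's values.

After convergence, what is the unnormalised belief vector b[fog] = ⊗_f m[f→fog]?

b[fog] = [F, T, T]

init: all messages = 𝟙 over 3 values
r1 m[φ0→rain] = [T, T, T]
r1 m[φ0→fog] = [T, T, T]
r1 m[φ1→fog] = [T, T, T]
r1 m[φ1→wind] = [T, T, T]
r1 m[φ2→fog] = [T, T, T]
r1 m[φ2→wet] = [T, T, T]
r1 m[φ3→fog] = [F, T, T]
r1 m[φ4→wet] = [T, F, T]
r1 m[φ5→wet] = [T, F, T]
r1 m[φ6→wind] = [T, T, F]
r1 m[rain→φ0] = [T, T, T]
r1 m[fog→φ0] = [T, T, T]
r1 m[fog→φ1] = [T, T, T]
r1 m[fog→φ2] = [T, T, T]
r1 m[fog→φ3] = [T, T, T]
r1 m[wind→φ1] = [T, T, T]
r1 m[wind→φ6] = [T, T, T]
r1 m[wet→φ2] = [T, T, T]
r1 m[wet→φ4] = [T, T, T]
r1 m[wet→φ5] = [T, T, T]
r2 m[φ0→rain] = [T, T, T]
r2 m[φ0→fog] = [T, T, T]
r2 m[φ1→fog] = [T, T, T]
r2 m[φ1→wind] = [T, T, T]
r2 m[φ2→fog] = [T, T, T]
r2 m[φ2→wet] = [T, T, T]
r2 m[φ3→fog] = [F, T, T]
r2 m[φ4→wet] = [T, F, T]
r2 m[φ5→wet] = [T, F, T]
r2 m[φ6→wind] = [T, T, F]
r2 m[rain→φ0] = [T, T, T]
r2 m[fog→φ0] = [F, T, T]
r2 m[fog→φ1] = [F, T, T]
r2 m[fog→φ2] = [F, T, T]
r2 m[fog→φ3] = [T, T, T]
r2 m[wind→φ1] = [T, T, F]
r2 m[wind→φ6] = [T, T, T]
r2 m[wet→φ2] = [T, F, T]
r2 m[wet→φ4] = [T, F, T]
r2 m[wet→φ5] = [T, F, T]
r3 m[φ0→rain] = [T, T, T]
r3 m[φ0→fog] = [T, T, T]
r3 m[φ1→fog] = [T, T, T]
r3 m[φ1→wind] = [T, T, T]
r3 m[φ2→fog] = [T, T, T]
r3 m[φ2→wet] = [T, T, F]
r3 m[φ3→fog] = [F, T, T]
r3 m[φ4→wet] = [T, F, T]
r3 m[φ5→wet] = [T, F, T]
r3 m[φ6→wind] = [T, T, F]
r3 m[rain→φ0] = [T, T, T]
r3 m[fog→φ0] = [F, T, T]
r3 m[fog→φ1] = [F, T, T]
r3 m[fog→φ2] = [F, T, T]
r3 m[fog→φ3] = [T, T, T]
r3 m[wind→φ1] = [T, T, F]
r3 m[wind→φ6] = [T, T, T]
r3 m[wet→φ2] = [T, F, T]
r3 m[wet→φ4] = [T, F, T]
r3 m[wet→φ5] = [T, F, T]
r4 m[φ0→rain] = [T, T, T]
r4 m[φ0→fog] = [T, T, T]
r4 m[φ1→fog] = [T, T, T]
r4 m[φ1→wind] = [T, T, T]
r4 m[φ2→fog] = [T, T, T]
r4 m[φ2→wet] = [T, T, F]
r4 m[φ3→fog] = [F, T, T]
r4 m[φ4→wet] = [T, F, T]
r4 m[φ5→wet] = [T, F, T]
r4 m[φ6→wind] = [T, T, F]
r4 m[rain→φ0] = [T, T, T]
r4 m[fog→φ0] = [F, T, T]
r4 m[fog→φ1] = [F, T, T]
r4 m[fog→φ2] = [F, T, T]
r4 m[fog→φ3] = [T, T, T]
r4 m[wind→φ1] = [T, T, F]
r4 m[wind→φ6] = [T, T, T]
r4 m[wet→φ2] = [T, F, T]
r4 m[wet→φ4] = [T, F, F]
r4 m[wet→φ5] = [T, F, F]
r5 m[φ0→rain] = [T, T, T]
r5 m[φ0→fog] = [T, T, T]
r5 m[φ1→fog] = [T, T, T]
r5 m[φ1→wind] = [T, T, T]
r5 m[φ2→fog] = [T, T, T]
r5 m[φ2→wet] = [T, T, F]
r5 m[φ3→fog] = [F, T, T]
r5 m[φ4→wet] = [T, F, T]
r5 m[φ5→wet] = [T, F, T]
r5 m[φ6→wind] = [T, T, F]
r5 m[rain→φ0] = [T, T, T]
r5 m[fog→φ0] = [F, T, T]
r5 m[fog→φ1] = [F, T, T]
r5 m[fog→φ2] = [F, T, T]
r5 m[fog→φ3] = [T, T, T]
r5 m[wind→φ1] = [T, T, F]
r5 m[wind→φ6] = [T, T, T]
r5 m[wet→φ2] = [T, F, T]
r5 m[wet→φ4] = [T, F, F]
r5 m[wet→φ5] = [T, F, F]
fixed point reached at round 5
b[fog] = ⊗ incoming = [F, T, T]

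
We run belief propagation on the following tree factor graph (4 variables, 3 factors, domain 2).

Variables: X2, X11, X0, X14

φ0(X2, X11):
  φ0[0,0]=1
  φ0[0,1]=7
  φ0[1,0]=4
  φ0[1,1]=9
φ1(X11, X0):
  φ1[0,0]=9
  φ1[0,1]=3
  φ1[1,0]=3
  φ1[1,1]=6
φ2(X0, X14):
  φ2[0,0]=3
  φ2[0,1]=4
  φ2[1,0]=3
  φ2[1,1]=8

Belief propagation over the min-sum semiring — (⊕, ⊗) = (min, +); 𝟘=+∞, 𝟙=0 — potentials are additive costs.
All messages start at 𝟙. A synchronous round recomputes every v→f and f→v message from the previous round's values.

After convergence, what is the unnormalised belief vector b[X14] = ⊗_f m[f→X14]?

b[X14] = [7, 12]

init: all messages = 𝟙 over 2 values
r1 m[φ0→X2] = [1, 4]
r1 m[φ0→X11] = [1, 7]
r1 m[φ1→X11] = [3, 3]
r1 m[φ1→X0] = [3, 3]
r1 m[φ2→X0] = [3, 3]
r1 m[φ2→X14] = [3, 4]
r1 m[X2→φ0] = [0, 0]
r1 m[X11→φ0] = [0, 0]
r1 m[X11→φ1] = [0, 0]
r1 m[X0→φ1] = [0, 0]
r1 m[X0→φ2] = [0, 0]
r1 m[X14→φ2] = [0, 0]
r2 m[φ0→X2] = [1, 4]
r2 m[φ0→X11] = [1, 7]
r2 m[φ1→X11] = [3, 3]
r2 m[φ1→X0] = [3, 3]
r2 m[φ2→X0] = [3, 3]
r2 m[φ2→X14] = [3, 4]
r2 m[X2→φ0] = [0, 0]
r2 m[X11→φ0] = [3, 3]
r2 m[X11→φ1] = [1, 7]
r2 m[X0→φ1] = [3, 3]
r2 m[X0→φ2] = [3, 3]
r2 m[X14→φ2] = [0, 0]
r3 m[φ0→X2] = [4, 7]
r3 m[φ0→X11] = [1, 7]
r3 m[φ1→X11] = [6, 6]
r3 m[φ1→X0] = [10, 4]
r3 m[φ2→X0] = [3, 3]
r3 m[φ2→X14] = [6, 7]
r3 m[X2→φ0] = [0, 0]
r3 m[X11→φ0] = [3, 3]
r3 m[X11→φ1] = [1, 7]
r3 m[X0→φ1] = [3, 3]
r3 m[X0→φ2] = [3, 3]
r3 m[X14→φ2] = [0, 0]
r4 m[φ0→X2] = [4, 7]
r4 m[φ0→X11] = [1, 7]
r4 m[φ1→X11] = [6, 6]
r4 m[φ1→X0] = [10, 4]
r4 m[φ2→X0] = [3, 3]
r4 m[φ2→X14] = [6, 7]
r4 m[X2→φ0] = [0, 0]
r4 m[X11→φ0] = [6, 6]
r4 m[X11→φ1] = [1, 7]
r4 m[X0→φ1] = [3, 3]
r4 m[X0→φ2] = [10, 4]
r4 m[X14→φ2] = [0, 0]
r5 m[φ0→X2] = [7, 10]
r5 m[φ0→X11] = [1, 7]
r5 m[φ1→X11] = [6, 6]
r5 m[φ1→X0] = [10, 4]
r5 m[φ2→X0] = [3, 3]
r5 m[φ2→X14] = [7, 12]
r5 m[X2→φ0] = [0, 0]
r5 m[X11→φ0] = [6, 6]
r5 m[X11→φ1] = [1, 7]
r5 m[X0→φ1] = [3, 3]
r5 m[X0→φ2] = [10, 4]
r5 m[X14→φ2] = [0, 0]
r6 m[φ0→X2] = [7, 10]
r6 m[φ0→X11] = [1, 7]
r6 m[φ1→X11] = [6, 6]
r6 m[φ1→X0] = [10, 4]
r6 m[φ2→X0] = [3, 3]
r6 m[φ2→X14] = [7, 12]
r6 m[X2→φ0] = [0, 0]
r6 m[X11→φ0] = [6, 6]
r6 m[X11→φ1] = [1, 7]
r6 m[X0→φ1] = [3, 3]
r6 m[X0→φ2] = [10, 4]
r6 m[X14→φ2] = [0, 0]
fixed point reached at round 6
b[X14] = ⊗ incoming = [7, 12]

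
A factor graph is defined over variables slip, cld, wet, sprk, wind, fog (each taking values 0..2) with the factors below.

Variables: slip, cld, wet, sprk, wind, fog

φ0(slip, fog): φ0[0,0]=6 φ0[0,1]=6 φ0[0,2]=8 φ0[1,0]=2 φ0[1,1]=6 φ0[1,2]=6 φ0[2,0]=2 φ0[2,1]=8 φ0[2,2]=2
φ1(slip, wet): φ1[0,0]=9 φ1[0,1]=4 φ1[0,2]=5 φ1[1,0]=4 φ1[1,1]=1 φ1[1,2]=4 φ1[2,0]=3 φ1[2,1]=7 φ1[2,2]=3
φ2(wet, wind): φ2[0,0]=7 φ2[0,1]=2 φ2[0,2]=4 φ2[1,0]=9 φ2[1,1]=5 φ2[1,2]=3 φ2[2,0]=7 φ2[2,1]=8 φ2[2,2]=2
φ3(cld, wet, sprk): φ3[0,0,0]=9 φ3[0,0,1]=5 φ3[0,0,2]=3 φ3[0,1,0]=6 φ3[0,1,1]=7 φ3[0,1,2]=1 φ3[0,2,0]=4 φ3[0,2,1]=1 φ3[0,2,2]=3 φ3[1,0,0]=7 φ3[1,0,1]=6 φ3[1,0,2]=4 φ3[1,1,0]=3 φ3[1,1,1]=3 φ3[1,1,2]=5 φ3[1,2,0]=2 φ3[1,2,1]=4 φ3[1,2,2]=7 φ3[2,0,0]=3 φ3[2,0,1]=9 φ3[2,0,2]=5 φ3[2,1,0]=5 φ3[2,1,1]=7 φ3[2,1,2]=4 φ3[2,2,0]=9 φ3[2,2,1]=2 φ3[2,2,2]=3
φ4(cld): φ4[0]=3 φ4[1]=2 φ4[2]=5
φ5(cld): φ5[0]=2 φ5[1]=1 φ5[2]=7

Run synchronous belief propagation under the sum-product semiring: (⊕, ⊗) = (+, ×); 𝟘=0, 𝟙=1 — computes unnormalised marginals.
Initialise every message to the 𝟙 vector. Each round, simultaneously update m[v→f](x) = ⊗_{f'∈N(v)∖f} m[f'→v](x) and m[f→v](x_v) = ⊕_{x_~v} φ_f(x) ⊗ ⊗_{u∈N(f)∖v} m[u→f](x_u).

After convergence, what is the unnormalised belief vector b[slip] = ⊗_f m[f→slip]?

b[slip] = [3575100, 1227604, 1638324]

init: all messages = 𝟙 over 3 values
r1 m[φ0→slip] = [20, 14, 12]
r1 m[φ0→fog] = [10, 20, 16]
r1 m[φ1→slip] = [18, 9, 13]
r1 m[φ1→wet] = [16, 12, 12]
r1 m[φ2→wet] = [13, 17, 17]
r1 m[φ2→wind] = [23, 15, 9]
r1 m[φ3→cld] = [39, 41, 47]
r1 m[φ3→wet] = [51, 41, 35]
r1 m[φ3→sprk] = [48, 44, 35]
r1 m[φ4→cld] = [3, 2, 5]
r1 m[φ5→cld] = [2, 1, 7]
r1 m[slip→φ0] = [1, 1, 1]
r1 m[slip→φ1] = [1, 1, 1]
r1 m[cld→φ3] = [1, 1, 1]
r1 m[cld→φ4] = [1, 1, 1]
r1 m[cld→φ5] = [1, 1, 1]
r1 m[wet→φ1] = [1, 1, 1]
r1 m[wet→φ2] = [1, 1, 1]
r1 m[wet→φ3] = [1, 1, 1]
r1 m[sprk→φ3] = [1, 1, 1]
r1 m[wind→φ2] = [1, 1, 1]
r1 m[fog→φ0] = [1, 1, 1]
r2 m[φ0→slip] = [20, 14, 12]
r2 m[φ0→fog] = [10, 20, 16]
r2 m[φ1→slip] = [18, 9, 13]
r2 m[φ1→wet] = [16, 12, 12]
r2 m[φ2→wet] = [13, 17, 17]
r2 m[φ2→wind] = [23, 15, 9]
r2 m[φ3→cld] = [39, 41, 47]
r2 m[φ3→wet] = [51, 41, 35]
r2 m[φ3→sprk] = [48, 44, 35]
r2 m[φ4→cld] = [3, 2, 5]
r2 m[φ5→cld] = [2, 1, 7]
r2 m[slip→φ0] = [18, 9, 13]
r2 m[slip→φ1] = [20, 14, 12]
r2 m[cld→φ3] = [6, 2, 35]
r2 m[cld→φ4] = [78, 41, 329]
r2 m[cld→φ5] = [117, 82, 235]
r2 m[wet→φ1] = [663, 697, 595]
r2 m[wet→φ2] = [816, 492, 420]
r2 m[wet→φ3] = [208, 204, 204]
r2 m[sprk→φ3] = [1, 1, 1]
r2 m[wind→φ2] = [1, 1, 1]
r2 m[fog→φ0] = [1, 1, 1]
r3 m[φ0→slip] = [20, 14, 12]
r3 m[φ0→fog] = [152, 266, 224]
r3 m[φ1→slip] = [11730, 5729, 8653]
r3 m[φ1→wet] = [272, 178, 192]
r3 m[φ2→wet] = [13, 17, 17]
r3 m[φ2→wind] = [13080, 7452, 5580]
r3 m[φ3→cld] = [8024, 8432, 9656]
r3 m[φ3→wet] = [731, 666, 564]
r3 m[φ3→sprk] = [150224, 151164, 101580]
r3 m[φ4→cld] = [3, 2, 5]
r3 m[φ5→cld] = [2, 1, 7]
r3 m[slip→φ0] = [18, 9, 13]
r3 m[slip→φ1] = [20, 14, 12]
r3 m[cld→φ3] = [6, 2, 35]
r3 m[cld→φ4] = [78, 41, 329]
r3 m[cld→φ5] = [117, 82, 235]
r3 m[wet→φ1] = [663, 697, 595]
r3 m[wet→φ2] = [816, 492, 420]
r3 m[wet→φ3] = [208, 204, 204]
r3 m[sprk→φ3] = [1, 1, 1]
r3 m[wind→φ2] = [1, 1, 1]
r3 m[fog→φ0] = [1, 1, 1]
r4 m[φ0→slip] = [20, 14, 12]
r4 m[φ0→fog] = [152, 266, 224]
r4 m[φ1→slip] = [11730, 5729, 8653]
r4 m[φ1→wet] = [272, 178, 192]
r4 m[φ2→wet] = [13, 17, 17]
r4 m[φ2→wind] = [13080, 7452, 5580]
r4 m[φ3→cld] = [8024, 8432, 9656]
r4 m[φ3→wet] = [731, 666, 564]
r4 m[φ3→sprk] = [150224, 151164, 101580]
r4 m[φ4→cld] = [3, 2, 5]
r4 m[φ5→cld] = [2, 1, 7]
r4 m[slip→φ0] = [11730, 5729, 8653]
r4 m[slip→φ1] = [20, 14, 12]
r4 m[cld→φ3] = [6, 2, 35]
r4 m[cld→φ4] = [16048, 8432, 67592]
r4 m[cld→φ5] = [24072, 16864, 48280]
r4 m[wet→φ1] = [9503, 11322, 9588]
r4 m[wet→φ2] = [198832, 118548, 108288]
r4 m[wet→φ3] = [3536, 3026, 3264]
r4 m[sprk→φ3] = [1, 1, 1]
r4 m[wind→φ2] = [1, 1, 1]
r4 m[fog→φ0] = [1, 1, 1]
r5 m[φ0→slip] = [20, 14, 12]
r5 m[φ0→fog] = [99144, 173978, 145520]
r5 m[φ1→slip] = [178755, 87686, 136527]
r5 m[φ1→wet] = [272, 178, 192]
r5 m[φ2→wet] = [13, 17, 17]
r5 m[φ2→wind] = [3216772, 1856708, 1367548]
r5 m[φ3→cld] = [128588, 135830, 154224]
r5 m[φ3→wet] = [731, 666, 564]
r5 m[φ3→sprk] = [2387922, 2423146, 1629960]
r5 m[φ4→cld] = [3, 2, 5]
r5 m[φ5→cld] = [2, 1, 7]
r5 m[slip→φ0] = [11730, 5729, 8653]
r5 m[slip→φ1] = [20, 14, 12]
r5 m[cld→φ3] = [6, 2, 35]
r5 m[cld→φ4] = [16048, 8432, 67592]
r5 m[cld→φ5] = [24072, 16864, 48280]
r5 m[wet→φ1] = [9503, 11322, 9588]
r5 m[wet→φ2] = [198832, 118548, 108288]
r5 m[wet→φ3] = [3536, 3026, 3264]
r5 m[sprk→φ3] = [1, 1, 1]
r5 m[wind→φ2] = [1, 1, 1]
r5 m[fog→φ0] = [1, 1, 1]
r6 m[φ0→slip] = [20, 14, 12]
r6 m[φ0→fog] = [99144, 173978, 145520]
r6 m[φ1→slip] = [178755, 87686, 136527]
r6 m[φ1→wet] = [272, 178, 192]
r6 m[φ2→wet] = [13, 17, 17]
r6 m[φ2→wind] = [3216772, 1856708, 1367548]
r6 m[φ3→cld] = [128588, 135830, 154224]
r6 m[φ3→wet] = [731, 666, 564]
r6 m[φ3→sprk] = [2387922, 2423146, 1629960]
r6 m[φ4→cld] = [3, 2, 5]
r6 m[φ5→cld] = [2, 1, 7]
r6 m[slip→φ0] = [178755, 87686, 136527]
r6 m[slip→φ1] = [20, 14, 12]
r6 m[cld→φ3] = [6, 2, 35]
r6 m[cld→φ4] = [257176, 135830, 1079568]
r6 m[cld→φ5] = [385764, 271660, 771120]
r6 m[wet→φ1] = [9503, 11322, 9588]
r6 m[wet→φ2] = [198832, 118548, 108288]
r6 m[wet→φ3] = [3536, 3026, 3264]
r6 m[sprk→φ3] = [1, 1, 1]
r6 m[wind→φ2] = [1, 1, 1]
r6 m[fog→φ0] = [1, 1, 1]
r7 m[φ0→slip] = [20, 14, 12]
r7 m[φ0→fog] = [1520956, 2690862, 2229210]
r7 m[φ1→slip] = [178755, 87686, 136527]
r7 m[φ1→wet] = [272, 178, 192]
r7 m[φ2→wet] = [13, 17, 17]
r7 m[φ2→wind] = [3216772, 1856708, 1367548]
r7 m[φ3→cld] = [128588, 135830, 154224]
r7 m[φ3→wet] = [731, 666, 564]
r7 m[φ3→sprk] = [2387922, 2423146, 1629960]
r7 m[φ4→cld] = [3, 2, 5]
r7 m[φ5→cld] = [2, 1, 7]
r7 m[slip→φ0] = [178755, 87686, 136527]
r7 m[slip→φ1] = [20, 14, 12]
r7 m[cld→φ3] = [6, 2, 35]
r7 m[cld→φ4] = [257176, 135830, 1079568]
r7 m[cld→φ5] = [385764, 271660, 771120]
r7 m[wet→φ1] = [9503, 11322, 9588]
r7 m[wet→φ2] = [198832, 118548, 108288]
r7 m[wet→φ3] = [3536, 3026, 3264]
r7 m[sprk→φ3] = [1, 1, 1]
r7 m[wind→φ2] = [1, 1, 1]
r7 m[fog→φ0] = [1, 1, 1]
r8 m[φ0→slip] = [20, 14, 12]
r8 m[φ0→fog] = [1520956, 2690862, 2229210]
r8 m[φ1→slip] = [178755, 87686, 136527]
r8 m[φ1→wet] = [272, 178, 192]
r8 m[φ2→wet] = [13, 17, 17]
r8 m[φ2→wind] = [3216772, 1856708, 1367548]
r8 m[φ3→cld] = [128588, 135830, 154224]
r8 m[φ3→wet] = [731, 666, 564]
r8 m[φ3→sprk] = [2387922, 2423146, 1629960]
r8 m[φ4→cld] = [3, 2, 5]
r8 m[φ5→cld] = [2, 1, 7]
r8 m[slip→φ0] = [178755, 87686, 136527]
r8 m[slip→φ1] = [20, 14, 12]
r8 m[cld→φ3] = [6, 2, 35]
r8 m[cld→φ4] = [257176, 135830, 1079568]
r8 m[cld→φ5] = [385764, 271660, 771120]
r8 m[wet→φ1] = [9503, 11322, 9588]
r8 m[wet→φ2] = [198832, 118548, 108288]
r8 m[wet→φ3] = [3536, 3026, 3264]
r8 m[sprk→φ3] = [1, 1, 1]
r8 m[wind→φ2] = [1, 1, 1]
r8 m[fog→φ0] = [1, 1, 1]
fixed point reached at round 8
b[slip] = ⊗ incoming = [3575100, 1227604, 1638324]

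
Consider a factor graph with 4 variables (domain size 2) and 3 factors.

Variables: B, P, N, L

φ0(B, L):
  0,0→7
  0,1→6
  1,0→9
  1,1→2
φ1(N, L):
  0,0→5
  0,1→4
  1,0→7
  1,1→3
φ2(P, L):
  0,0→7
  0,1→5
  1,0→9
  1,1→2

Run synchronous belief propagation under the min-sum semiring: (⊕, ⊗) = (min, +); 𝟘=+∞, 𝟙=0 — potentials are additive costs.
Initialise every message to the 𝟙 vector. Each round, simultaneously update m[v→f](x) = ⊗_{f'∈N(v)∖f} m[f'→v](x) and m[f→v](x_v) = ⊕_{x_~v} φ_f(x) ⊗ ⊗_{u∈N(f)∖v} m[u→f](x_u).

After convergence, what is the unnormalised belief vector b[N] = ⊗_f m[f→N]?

init: all messages = 𝟙 over 2 values
r1 m[φ0→B] = [6, 2]
r1 m[φ0→L] = [7, 2]
r1 m[φ1→N] = [4, 3]
r1 m[φ1→L] = [5, 3]
r1 m[φ2→P] = [5, 2]
r1 m[φ2→L] = [7, 2]
r1 m[B→φ0] = [0, 0]
r1 m[P→φ2] = [0, 0]
r1 m[N→φ1] = [0, 0]
r1 m[L→φ0] = [0, 0]
r1 m[L→φ1] = [0, 0]
r1 m[L→φ2] = [0, 0]
r2 m[φ0→B] = [6, 2]
r2 m[φ0→L] = [7, 2]
r2 m[φ1→N] = [4, 3]
r2 m[φ1→L] = [5, 3]
r2 m[φ2→P] = [5, 2]
r2 m[φ2→L] = [7, 2]
r2 m[B→φ0] = [0, 0]
r2 m[P→φ2] = [0, 0]
r2 m[N→φ1] = [0, 0]
r2 m[L→φ0] = [12, 5]
r2 m[L→φ1] = [14, 4]
r2 m[L→φ2] = [12, 5]
r3 m[φ0→B] = [11, 7]
r3 m[φ0→L] = [7, 2]
r3 m[φ1→N] = [8, 7]
r3 m[φ1→L] = [5, 3]
r3 m[φ2→P] = [10, 7]
r3 m[φ2→L] = [7, 2]
r3 m[B→φ0] = [0, 0]
r3 m[P→φ2] = [0, 0]
r3 m[N→φ1] = [0, 0]
r3 m[L→φ0] = [12, 5]
r3 m[L→φ1] = [14, 4]
r3 m[L→φ2] = [12, 5]
r4 m[φ0→B] = [11, 7]
r4 m[φ0→L] = [7, 2]
r4 m[φ1→N] = [8, 7]
r4 m[φ1→L] = [5, 3]
r4 m[φ2→P] = [10, 7]
r4 m[φ2→L] = [7, 2]
r4 m[B→φ0] = [0, 0]
r4 m[P→φ2] = [0, 0]
r4 m[N→φ1] = [0, 0]
r4 m[L→φ0] = [12, 5]
r4 m[L→φ1] = [14, 4]
r4 m[L→φ2] = [12, 5]
fixed point reached at round 4
b[N] = ⊗ incoming = [8, 7]

b[N] = [8, 7]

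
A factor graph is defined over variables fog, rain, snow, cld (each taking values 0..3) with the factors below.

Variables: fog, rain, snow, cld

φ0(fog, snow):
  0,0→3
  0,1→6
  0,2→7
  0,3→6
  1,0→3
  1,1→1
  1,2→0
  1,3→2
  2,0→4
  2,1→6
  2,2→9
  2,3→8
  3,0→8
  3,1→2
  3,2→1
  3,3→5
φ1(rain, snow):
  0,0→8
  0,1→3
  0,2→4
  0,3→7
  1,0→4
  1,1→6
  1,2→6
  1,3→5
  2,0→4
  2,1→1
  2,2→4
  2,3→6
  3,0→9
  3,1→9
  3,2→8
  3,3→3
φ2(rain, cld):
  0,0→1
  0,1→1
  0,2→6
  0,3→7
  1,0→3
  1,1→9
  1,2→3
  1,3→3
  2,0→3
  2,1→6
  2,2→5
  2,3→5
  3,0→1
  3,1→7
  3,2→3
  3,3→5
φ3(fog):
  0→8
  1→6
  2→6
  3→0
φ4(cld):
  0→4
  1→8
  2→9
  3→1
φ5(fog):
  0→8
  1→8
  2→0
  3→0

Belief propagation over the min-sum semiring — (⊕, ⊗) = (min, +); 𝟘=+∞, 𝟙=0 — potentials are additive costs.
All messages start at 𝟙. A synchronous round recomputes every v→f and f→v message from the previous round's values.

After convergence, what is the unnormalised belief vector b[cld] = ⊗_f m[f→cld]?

b[cld] = [10, 14, 17, 9]

init: all messages = 𝟙 over 4 values
r1 m[φ0→fog] = [3, 0, 4, 1]
r1 m[φ0→snow] = [3, 1, 0, 2]
r1 m[φ1→rain] = [3, 4, 1, 3]
r1 m[φ1→snow] = [4, 1, 4, 3]
r1 m[φ2→rain] = [1, 3, 3, 1]
r1 m[φ2→cld] = [1, 1, 3, 3]
r1 m[φ3→fog] = [8, 6, 6, 0]
r1 m[φ4→cld] = [4, 8, 9, 1]
r1 m[φ5→fog] = [8, 8, 0, 0]
r1 m[fog→φ0] = [0, 0, 0, 0]
r1 m[fog→φ3] = [0, 0, 0, 0]
r1 m[fog→φ5] = [0, 0, 0, 0]
r1 m[rain→φ1] = [0, 0, 0, 0]
r1 m[rain→φ2] = [0, 0, 0, 0]
r1 m[snow→φ0] = [0, 0, 0, 0]
r1 m[snow→φ1] = [0, 0, 0, 0]
r1 m[cld→φ2] = [0, 0, 0, 0]
r1 m[cld→φ4] = [0, 0, 0, 0]
r2 m[φ0→fog] = [3, 0, 4, 1]
r2 m[φ0→snow] = [3, 1, 0, 2]
r2 m[φ1→rain] = [3, 4, 1, 3]
r2 m[φ1→snow] = [4, 1, 4, 3]
r2 m[φ2→rain] = [1, 3, 3, 1]
r2 m[φ2→cld] = [1, 1, 3, 3]
r2 m[φ3→fog] = [8, 6, 6, 0]
r2 m[φ4→cld] = [4, 8, 9, 1]
r2 m[φ5→fog] = [8, 8, 0, 0]
r2 m[fog→φ0] = [16, 14, 6, 0]
r2 m[fog→φ3] = [11, 8, 4, 1]
r2 m[fog→φ5] = [11, 6, 10, 1]
r2 m[rain→φ1] = [1, 3, 3, 1]
r2 m[rain→φ2] = [3, 4, 1, 3]
r2 m[snow→φ0] = [4, 1, 4, 3]
r2 m[snow→φ1] = [3, 1, 0, 2]
r2 m[cld→φ2] = [4, 8, 9, 1]
r2 m[cld→φ4] = [1, 1, 3, 3]
r3 m[φ0→fog] = [7, 2, 7, 3]
r3 m[φ0→snow] = [8, 2, 1, 5]
r3 m[φ1→rain] = [4, 6, 2, 5]
r3 m[φ1→snow] = [7, 4, 5, 4]
r3 m[φ2→rain] = [5, 4, 6, 5]
r3 m[φ2→cld] = [4, 4, 6, 6]
r3 m[φ3→fog] = [8, 6, 6, 0]
r3 m[φ4→cld] = [4, 8, 9, 1]
r3 m[φ5→fog] = [8, 8, 0, 0]
r3 m[fog→φ0] = [16, 14, 6, 0]
r3 m[fog→φ3] = [11, 8, 4, 1]
r3 m[fog→φ5] = [11, 6, 10, 1]
r3 m[rain→φ1] = [1, 3, 3, 1]
r3 m[rain→φ2] = [3, 4, 1, 3]
r3 m[snow→φ0] = [4, 1, 4, 3]
r3 m[snow→φ1] = [3, 1, 0, 2]
r3 m[cld→φ2] = [4, 8, 9, 1]
r3 m[cld→φ4] = [1, 1, 3, 3]
r4 m[φ0→fog] = [7, 2, 7, 3]
r4 m[φ0→snow] = [8, 2, 1, 5]
r4 m[φ1→rain] = [4, 6, 2, 5]
r4 m[φ1→snow] = [7, 4, 5, 4]
r4 m[φ2→rain] = [5, 4, 6, 5]
r4 m[φ2→cld] = [4, 4, 6, 6]
r4 m[φ3→fog] = [8, 6, 6, 0]
r4 m[φ4→cld] = [4, 8, 9, 1]
r4 m[φ5→fog] = [8, 8, 0, 0]
r4 m[fog→φ0] = [16, 14, 6, 0]
r4 m[fog→φ3] = [15, 10, 7, 3]
r4 m[fog→φ5] = [15, 8, 13, 3]
r4 m[rain→φ1] = [5, 4, 6, 5]
r4 m[rain→φ2] = [4, 6, 2, 5]
r4 m[snow→φ0] = [7, 4, 5, 4]
r4 m[snow→φ1] = [8, 2, 1, 5]
r4 m[cld→φ2] = [4, 8, 9, 1]
r4 m[cld→φ4] = [4, 4, 6, 6]
r5 m[φ0→fog] = [10, 5, 10, 6]
r5 m[φ0→snow] = [8, 2, 1, 5]
r5 m[φ1→rain] = [5, 7, 3, 8]
r5 m[φ1→snow] = [8, 7, 9, 8]
r5 m[φ2→rain] = [5, 4, 6, 5]
r5 m[φ2→cld] = [5, 5, 7, 7]
r5 m[φ3→fog] = [8, 6, 6, 0]
r5 m[φ4→cld] = [4, 8, 9, 1]
r5 m[φ5→fog] = [8, 8, 0, 0]
r5 m[fog→φ0] = [16, 14, 6, 0]
r5 m[fog→φ3] = [15, 10, 7, 3]
r5 m[fog→φ5] = [15, 8, 13, 3]
r5 m[rain→φ1] = [5, 4, 6, 5]
r5 m[rain→φ2] = [4, 6, 2, 5]
r5 m[snow→φ0] = [7, 4, 5, 4]
r5 m[snow→φ1] = [8, 2, 1, 5]
r5 m[cld→φ2] = [4, 8, 9, 1]
r5 m[cld→φ4] = [4, 4, 6, 6]
r6 m[φ0→fog] = [10, 5, 10, 6]
r6 m[φ0→snow] = [8, 2, 1, 5]
r6 m[φ1→rain] = [5, 7, 3, 8]
r6 m[φ1→snow] = [8, 7, 9, 8]
r6 m[φ2→rain] = [5, 4, 6, 5]
r6 m[φ2→cld] = [5, 5, 7, 7]
r6 m[φ3→fog] = [8, 6, 6, 0]
r6 m[φ4→cld] = [4, 8, 9, 1]
r6 m[φ5→fog] = [8, 8, 0, 0]
r6 m[fog→φ0] = [16, 14, 6, 0]
r6 m[fog→φ3] = [18, 13, 10, 6]
r6 m[fog→φ5] = [18, 11, 16, 6]
r6 m[rain→φ1] = [5, 4, 6, 5]
r6 m[rain→φ2] = [5, 7, 3, 8]
r6 m[snow→φ0] = [8, 7, 9, 8]
r6 m[snow→φ1] = [8, 2, 1, 5]
r6 m[cld→φ2] = [4, 8, 9, 1]
r6 m[cld→φ4] = [5, 5, 7, 7]
r7 m[φ0→fog] = [11, 8, 12, 9]
r7 m[φ0→snow] = [8, 2, 1, 5]
r7 m[φ1→rain] = [5, 7, 3, 8]
r7 m[φ1→snow] = [8, 7, 9, 8]
r7 m[φ2→rain] = [5, 4, 6, 5]
r7 m[φ2→cld] = [6, 6, 8, 8]
r7 m[φ3→fog] = [8, 6, 6, 0]
r7 m[φ4→cld] = [4, 8, 9, 1]
r7 m[φ5→fog] = [8, 8, 0, 0]
r7 m[fog→φ0] = [16, 14, 6, 0]
r7 m[fog→φ3] = [18, 13, 10, 6]
r7 m[fog→φ5] = [18, 11, 16, 6]
r7 m[rain→φ1] = [5, 4, 6, 5]
r7 m[rain→φ2] = [5, 7, 3, 8]
r7 m[snow→φ0] = [8, 7, 9, 8]
r7 m[snow→φ1] = [8, 2, 1, 5]
r7 m[cld→φ2] = [4, 8, 9, 1]
r7 m[cld→φ4] = [5, 5, 7, 7]
r8 m[φ0→fog] = [11, 8, 12, 9]
r8 m[φ0→snow] = [8, 2, 1, 5]
r8 m[φ1→rain] = [5, 7, 3, 8]
r8 m[φ1→snow] = [8, 7, 9, 8]
r8 m[φ2→rain] = [5, 4, 6, 5]
r8 m[φ2→cld] = [6, 6, 8, 8]
r8 m[φ3→fog] = [8, 6, 6, 0]
r8 m[φ4→cld] = [4, 8, 9, 1]
r8 m[φ5→fog] = [8, 8, 0, 0]
r8 m[fog→φ0] = [16, 14, 6, 0]
r8 m[fog→φ3] = [19, 16, 12, 9]
r8 m[fog→φ5] = [19, 14, 18, 9]
r8 m[rain→φ1] = [5, 4, 6, 5]
r8 m[rain→φ2] = [5, 7, 3, 8]
r8 m[snow→φ0] = [8, 7, 9, 8]
r8 m[snow→φ1] = [8, 2, 1, 5]
r8 m[cld→φ2] = [4, 8, 9, 1]
r8 m[cld→φ4] = [6, 6, 8, 8]
r9 m[φ0→fog] = [11, 8, 12, 9]
r9 m[φ0→snow] = [8, 2, 1, 5]
r9 m[φ1→rain] = [5, 7, 3, 8]
r9 m[φ1→snow] = [8, 7, 9, 8]
r9 m[φ2→rain] = [5, 4, 6, 5]
r9 m[φ2→cld] = [6, 6, 8, 8]
r9 m[φ3→fog] = [8, 6, 6, 0]
r9 m[φ4→cld] = [4, 8, 9, 1]
r9 m[φ5→fog] = [8, 8, 0, 0]
r9 m[fog→φ0] = [16, 14, 6, 0]
r9 m[fog→φ3] = [19, 16, 12, 9]
r9 m[fog→φ5] = [19, 14, 18, 9]
r9 m[rain→φ1] = [5, 4, 6, 5]
r9 m[rain→φ2] = [5, 7, 3, 8]
r9 m[snow→φ0] = [8, 7, 9, 8]
r9 m[snow→φ1] = [8, 2, 1, 5]
r9 m[cld→φ2] = [4, 8, 9, 1]
r9 m[cld→φ4] = [6, 6, 8, 8]
fixed point reached at round 9
b[cld] = ⊗ incoming = [10, 14, 17, 9]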